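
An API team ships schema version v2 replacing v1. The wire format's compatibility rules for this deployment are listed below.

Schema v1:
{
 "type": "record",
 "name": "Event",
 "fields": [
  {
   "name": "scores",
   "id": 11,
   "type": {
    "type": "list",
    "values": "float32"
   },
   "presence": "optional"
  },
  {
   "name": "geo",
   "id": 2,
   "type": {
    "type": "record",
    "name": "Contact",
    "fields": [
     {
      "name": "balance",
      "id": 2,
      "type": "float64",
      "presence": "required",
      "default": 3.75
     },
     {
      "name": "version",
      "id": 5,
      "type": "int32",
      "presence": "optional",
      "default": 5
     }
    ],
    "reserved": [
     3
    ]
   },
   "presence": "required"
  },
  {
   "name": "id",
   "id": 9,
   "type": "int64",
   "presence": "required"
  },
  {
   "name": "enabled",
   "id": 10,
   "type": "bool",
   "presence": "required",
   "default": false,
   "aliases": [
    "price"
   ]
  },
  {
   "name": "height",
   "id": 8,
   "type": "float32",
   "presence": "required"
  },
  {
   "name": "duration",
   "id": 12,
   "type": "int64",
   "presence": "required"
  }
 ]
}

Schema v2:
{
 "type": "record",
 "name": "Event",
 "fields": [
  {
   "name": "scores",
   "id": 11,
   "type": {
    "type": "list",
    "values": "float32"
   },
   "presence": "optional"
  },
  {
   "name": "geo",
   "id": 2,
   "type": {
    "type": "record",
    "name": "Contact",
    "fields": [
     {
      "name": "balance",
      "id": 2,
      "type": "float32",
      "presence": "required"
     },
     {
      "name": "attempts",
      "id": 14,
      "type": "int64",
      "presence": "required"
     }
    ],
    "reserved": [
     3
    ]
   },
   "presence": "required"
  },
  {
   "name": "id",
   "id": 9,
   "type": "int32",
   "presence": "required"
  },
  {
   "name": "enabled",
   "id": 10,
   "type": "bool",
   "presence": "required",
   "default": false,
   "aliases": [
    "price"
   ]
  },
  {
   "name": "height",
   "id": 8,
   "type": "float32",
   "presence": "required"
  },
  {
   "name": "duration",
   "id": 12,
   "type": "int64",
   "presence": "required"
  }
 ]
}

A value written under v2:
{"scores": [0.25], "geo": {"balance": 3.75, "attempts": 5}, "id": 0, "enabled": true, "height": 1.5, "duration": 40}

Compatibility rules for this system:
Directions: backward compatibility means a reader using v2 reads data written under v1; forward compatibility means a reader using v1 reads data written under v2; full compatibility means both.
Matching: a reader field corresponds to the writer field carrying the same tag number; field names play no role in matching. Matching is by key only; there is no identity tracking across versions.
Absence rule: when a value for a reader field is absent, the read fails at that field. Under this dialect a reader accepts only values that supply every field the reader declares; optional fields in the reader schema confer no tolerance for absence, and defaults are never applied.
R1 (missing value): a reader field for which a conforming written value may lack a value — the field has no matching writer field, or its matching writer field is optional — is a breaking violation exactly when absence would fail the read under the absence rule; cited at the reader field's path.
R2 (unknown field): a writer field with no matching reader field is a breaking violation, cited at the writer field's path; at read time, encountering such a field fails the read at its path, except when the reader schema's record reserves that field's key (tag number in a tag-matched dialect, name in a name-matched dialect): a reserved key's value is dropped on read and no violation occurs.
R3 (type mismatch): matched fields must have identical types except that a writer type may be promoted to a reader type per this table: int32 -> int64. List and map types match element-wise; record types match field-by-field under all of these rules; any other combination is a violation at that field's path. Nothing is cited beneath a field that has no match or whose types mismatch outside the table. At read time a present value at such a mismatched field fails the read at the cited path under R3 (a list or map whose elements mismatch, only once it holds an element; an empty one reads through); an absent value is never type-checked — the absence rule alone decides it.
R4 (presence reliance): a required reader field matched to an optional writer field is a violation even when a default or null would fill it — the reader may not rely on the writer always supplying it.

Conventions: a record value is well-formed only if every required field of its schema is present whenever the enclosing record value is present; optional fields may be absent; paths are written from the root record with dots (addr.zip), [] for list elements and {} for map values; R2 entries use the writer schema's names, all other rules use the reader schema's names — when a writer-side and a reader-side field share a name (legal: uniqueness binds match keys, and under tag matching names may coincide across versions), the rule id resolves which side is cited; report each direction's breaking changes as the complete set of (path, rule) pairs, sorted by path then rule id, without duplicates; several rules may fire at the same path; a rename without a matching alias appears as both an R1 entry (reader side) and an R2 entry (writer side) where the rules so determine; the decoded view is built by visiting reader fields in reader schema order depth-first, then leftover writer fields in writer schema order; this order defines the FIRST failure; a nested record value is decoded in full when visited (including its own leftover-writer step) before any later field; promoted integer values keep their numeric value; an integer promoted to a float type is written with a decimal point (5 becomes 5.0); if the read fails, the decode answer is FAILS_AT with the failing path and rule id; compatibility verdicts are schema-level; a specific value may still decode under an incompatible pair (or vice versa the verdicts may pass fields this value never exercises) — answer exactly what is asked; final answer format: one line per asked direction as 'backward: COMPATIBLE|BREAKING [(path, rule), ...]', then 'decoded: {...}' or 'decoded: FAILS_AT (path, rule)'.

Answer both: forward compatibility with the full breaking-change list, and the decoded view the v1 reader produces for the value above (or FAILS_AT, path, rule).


the writer's type comes first in each Event pair
forward on Event — v1 reading data written by v2:
  scores <- scores (list<float32> -> list<float32>, writer optional)
  geo <- geo (Contact -> Contact, writer required)
  id <- id (int32 -> int64, writer required)
  enabled <- enabled (bool -> bool, writer required)
  height <- height (float32 -> float32, writer required)
  duration <- duration (int64 -> int64, writer required)
  geo.balance <- geo.balance (float32 -> float64, writer required)
  geo.version has no writer counterpart
  writer geo.attempts: unknown to reader
  breaking: (geo.attempts, R2)
  breaking: (geo.balance, R3)
  breaking: (geo.version, R1)
  breaking: (scores, R1)
  forward on Event therefore BREAKING (4)
migrating the Event value to v1:
  scores := [0.25]
  read fails at geo.balance under R3
  => FAILS_AT (geo.balance, R3)
diffs on Event not affecting the asked answer:
  removed field version from record Contact -> its effect on Event is confined to the backward direction, not asked
  field id in record Event: type int64 changed to int32 -> its effect on Event is confined to the backward direction, not asked

forward: BREAKING [(geo.attempts, R2), (geo.balance, R3), (geo.version, R1), (scores, R1)]; decoded: FAILS_AT (geo.balance, R3)


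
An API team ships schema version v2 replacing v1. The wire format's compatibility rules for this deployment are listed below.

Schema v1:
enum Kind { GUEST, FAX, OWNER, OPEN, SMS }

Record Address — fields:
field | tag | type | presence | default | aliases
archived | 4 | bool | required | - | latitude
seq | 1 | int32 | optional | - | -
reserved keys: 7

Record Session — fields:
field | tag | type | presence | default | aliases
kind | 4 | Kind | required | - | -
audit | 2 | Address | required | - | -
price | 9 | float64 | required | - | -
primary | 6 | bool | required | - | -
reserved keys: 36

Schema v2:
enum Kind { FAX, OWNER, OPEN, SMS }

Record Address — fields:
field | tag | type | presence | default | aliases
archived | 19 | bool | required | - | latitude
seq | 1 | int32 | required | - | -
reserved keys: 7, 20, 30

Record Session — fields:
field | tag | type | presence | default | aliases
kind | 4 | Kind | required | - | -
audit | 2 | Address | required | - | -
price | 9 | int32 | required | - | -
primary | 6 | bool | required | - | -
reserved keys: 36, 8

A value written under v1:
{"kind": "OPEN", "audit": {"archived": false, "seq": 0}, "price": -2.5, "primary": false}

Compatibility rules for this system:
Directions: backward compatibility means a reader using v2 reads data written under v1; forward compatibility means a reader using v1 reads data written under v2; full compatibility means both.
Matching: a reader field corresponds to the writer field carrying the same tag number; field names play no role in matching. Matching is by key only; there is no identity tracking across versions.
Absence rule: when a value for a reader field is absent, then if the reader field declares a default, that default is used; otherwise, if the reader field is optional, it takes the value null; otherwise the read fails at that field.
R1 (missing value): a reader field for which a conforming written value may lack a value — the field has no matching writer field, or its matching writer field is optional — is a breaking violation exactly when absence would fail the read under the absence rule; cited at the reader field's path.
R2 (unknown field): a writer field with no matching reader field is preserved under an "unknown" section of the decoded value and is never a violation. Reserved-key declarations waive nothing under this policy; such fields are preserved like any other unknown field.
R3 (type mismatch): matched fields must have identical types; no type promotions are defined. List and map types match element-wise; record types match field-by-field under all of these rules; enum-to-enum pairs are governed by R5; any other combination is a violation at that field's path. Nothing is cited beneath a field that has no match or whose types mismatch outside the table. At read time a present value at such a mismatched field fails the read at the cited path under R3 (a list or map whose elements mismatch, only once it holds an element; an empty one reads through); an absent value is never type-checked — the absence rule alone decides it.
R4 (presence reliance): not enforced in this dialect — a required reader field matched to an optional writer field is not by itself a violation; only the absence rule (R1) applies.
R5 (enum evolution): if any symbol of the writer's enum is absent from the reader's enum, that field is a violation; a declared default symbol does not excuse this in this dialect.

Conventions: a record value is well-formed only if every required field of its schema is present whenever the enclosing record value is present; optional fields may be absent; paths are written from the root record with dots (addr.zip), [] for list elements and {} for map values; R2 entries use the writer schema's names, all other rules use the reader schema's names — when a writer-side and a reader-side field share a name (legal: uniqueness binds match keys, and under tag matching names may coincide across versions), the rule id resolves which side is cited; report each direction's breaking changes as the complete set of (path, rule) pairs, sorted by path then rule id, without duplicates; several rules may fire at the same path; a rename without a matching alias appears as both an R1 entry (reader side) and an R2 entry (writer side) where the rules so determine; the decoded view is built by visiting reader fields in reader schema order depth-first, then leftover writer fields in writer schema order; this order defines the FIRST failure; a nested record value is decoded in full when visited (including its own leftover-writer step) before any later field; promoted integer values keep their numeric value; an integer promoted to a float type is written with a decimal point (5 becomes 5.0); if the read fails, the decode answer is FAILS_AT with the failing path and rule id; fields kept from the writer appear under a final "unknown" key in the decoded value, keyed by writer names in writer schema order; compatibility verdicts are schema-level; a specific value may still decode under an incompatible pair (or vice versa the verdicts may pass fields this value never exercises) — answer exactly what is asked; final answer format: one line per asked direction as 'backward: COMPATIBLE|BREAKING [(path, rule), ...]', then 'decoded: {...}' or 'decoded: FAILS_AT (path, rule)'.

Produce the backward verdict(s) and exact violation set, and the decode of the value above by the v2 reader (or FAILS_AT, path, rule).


backward: BREAKING [(audit.archived, R1), (audit.seq, R1), (kind, R5), (price, R3)]; decoded: FAILS_AT (audit.archived, R1)

in Session below, arrows point writer -> reader
backward analysis of Session with v2 as reader and v1 as writer:
  Kind -> Kind, writer required: kind aligns to kind
  Address -> Address, writer required: audit aligns to audit
  float64 -> int32, writer required: price aligns to price
  bool -> bool, writer required: primary aligns to primary
  audit.archived has no writer counterpart
  int32 -> int32, writer optional: audit.seq aligns to audit.seq
  leftover writer field: audit.archived
  breaking: (audit.archived, R1)
  breaking: (audit.seq, R1)
  breaking: (kind, R5)
  breaking: (price, R3)
  backward on Session therefore BREAKING (4)
decoding the Session value with the v2 reader:
  kind := "OPEN"
  read fails at audit.archived under R1 (no fill)
  => FAILS_AT (audit.archived, R1)


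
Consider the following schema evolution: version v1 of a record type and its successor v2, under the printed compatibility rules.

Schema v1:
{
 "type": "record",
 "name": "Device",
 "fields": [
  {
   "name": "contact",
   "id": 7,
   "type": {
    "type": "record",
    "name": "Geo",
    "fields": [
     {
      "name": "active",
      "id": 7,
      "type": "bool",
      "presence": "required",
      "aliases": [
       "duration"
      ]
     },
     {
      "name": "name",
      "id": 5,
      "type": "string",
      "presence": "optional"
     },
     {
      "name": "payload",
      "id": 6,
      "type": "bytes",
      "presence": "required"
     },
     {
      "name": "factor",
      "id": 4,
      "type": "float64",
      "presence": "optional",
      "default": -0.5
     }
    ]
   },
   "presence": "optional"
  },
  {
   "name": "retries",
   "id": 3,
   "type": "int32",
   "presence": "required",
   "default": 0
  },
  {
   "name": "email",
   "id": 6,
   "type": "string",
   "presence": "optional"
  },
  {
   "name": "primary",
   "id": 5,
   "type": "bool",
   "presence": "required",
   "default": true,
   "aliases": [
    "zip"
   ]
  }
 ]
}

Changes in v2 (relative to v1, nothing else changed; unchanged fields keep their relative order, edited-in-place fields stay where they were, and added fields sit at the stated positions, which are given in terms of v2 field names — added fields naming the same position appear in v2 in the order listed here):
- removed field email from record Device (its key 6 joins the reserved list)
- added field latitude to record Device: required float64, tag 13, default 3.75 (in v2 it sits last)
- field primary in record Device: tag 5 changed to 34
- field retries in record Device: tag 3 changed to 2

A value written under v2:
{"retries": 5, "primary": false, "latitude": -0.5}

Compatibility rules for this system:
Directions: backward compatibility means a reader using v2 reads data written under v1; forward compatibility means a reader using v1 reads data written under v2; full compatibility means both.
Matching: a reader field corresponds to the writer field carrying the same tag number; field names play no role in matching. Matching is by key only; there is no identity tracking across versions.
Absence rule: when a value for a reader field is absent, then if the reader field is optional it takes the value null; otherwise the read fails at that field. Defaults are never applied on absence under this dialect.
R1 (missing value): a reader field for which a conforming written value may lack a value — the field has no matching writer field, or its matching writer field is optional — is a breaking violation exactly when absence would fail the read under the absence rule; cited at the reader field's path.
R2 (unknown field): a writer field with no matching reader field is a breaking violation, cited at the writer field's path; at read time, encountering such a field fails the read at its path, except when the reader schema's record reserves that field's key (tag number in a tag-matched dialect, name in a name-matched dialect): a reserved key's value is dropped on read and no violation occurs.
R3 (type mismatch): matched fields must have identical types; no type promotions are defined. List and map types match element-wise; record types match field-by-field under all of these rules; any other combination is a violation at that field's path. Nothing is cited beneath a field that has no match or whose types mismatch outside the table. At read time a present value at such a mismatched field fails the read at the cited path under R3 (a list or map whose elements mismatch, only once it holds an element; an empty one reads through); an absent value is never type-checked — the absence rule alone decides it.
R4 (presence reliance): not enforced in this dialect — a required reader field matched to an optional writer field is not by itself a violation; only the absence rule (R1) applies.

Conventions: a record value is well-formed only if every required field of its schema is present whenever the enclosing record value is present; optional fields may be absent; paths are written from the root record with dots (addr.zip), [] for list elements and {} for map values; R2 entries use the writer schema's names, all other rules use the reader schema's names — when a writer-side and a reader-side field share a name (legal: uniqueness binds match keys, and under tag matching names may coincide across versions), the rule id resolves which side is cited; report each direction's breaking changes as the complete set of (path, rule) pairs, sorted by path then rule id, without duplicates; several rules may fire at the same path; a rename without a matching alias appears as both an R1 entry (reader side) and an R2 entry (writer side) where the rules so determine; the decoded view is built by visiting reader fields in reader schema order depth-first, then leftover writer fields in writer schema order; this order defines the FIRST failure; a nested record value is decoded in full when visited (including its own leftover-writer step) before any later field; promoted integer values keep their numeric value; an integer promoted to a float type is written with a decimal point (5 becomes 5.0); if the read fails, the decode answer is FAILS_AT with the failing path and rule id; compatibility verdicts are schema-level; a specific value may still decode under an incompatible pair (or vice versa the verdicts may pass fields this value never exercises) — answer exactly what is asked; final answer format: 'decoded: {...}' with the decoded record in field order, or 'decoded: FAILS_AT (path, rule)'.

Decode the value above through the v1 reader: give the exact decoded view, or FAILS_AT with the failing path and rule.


decoded: FAILS_AT (retries, R1)

in Device below, arrows point writer -> reader
migrating the Device value to v1:
  contact := null (not supplied -> null)
  read fails at retries under R1 (no fill)
  => FAILS_AT (retries, R1)
remaining Device differences; none change what is asked:
  removed field email from record Device (its key 6 joins the reserved list) -> no rule fires on it and the decoded Device view is identical with or without it
  added field latitude to record Device: required float64, tag 13, default 3.75 (in v2 it sits last) -> schema-level compatibility only; this Device value's decode is unchanged
  field primary in record Device: tag 5 changed to 34 -> schema-level compatibility only; this Device value's decode is unchanged


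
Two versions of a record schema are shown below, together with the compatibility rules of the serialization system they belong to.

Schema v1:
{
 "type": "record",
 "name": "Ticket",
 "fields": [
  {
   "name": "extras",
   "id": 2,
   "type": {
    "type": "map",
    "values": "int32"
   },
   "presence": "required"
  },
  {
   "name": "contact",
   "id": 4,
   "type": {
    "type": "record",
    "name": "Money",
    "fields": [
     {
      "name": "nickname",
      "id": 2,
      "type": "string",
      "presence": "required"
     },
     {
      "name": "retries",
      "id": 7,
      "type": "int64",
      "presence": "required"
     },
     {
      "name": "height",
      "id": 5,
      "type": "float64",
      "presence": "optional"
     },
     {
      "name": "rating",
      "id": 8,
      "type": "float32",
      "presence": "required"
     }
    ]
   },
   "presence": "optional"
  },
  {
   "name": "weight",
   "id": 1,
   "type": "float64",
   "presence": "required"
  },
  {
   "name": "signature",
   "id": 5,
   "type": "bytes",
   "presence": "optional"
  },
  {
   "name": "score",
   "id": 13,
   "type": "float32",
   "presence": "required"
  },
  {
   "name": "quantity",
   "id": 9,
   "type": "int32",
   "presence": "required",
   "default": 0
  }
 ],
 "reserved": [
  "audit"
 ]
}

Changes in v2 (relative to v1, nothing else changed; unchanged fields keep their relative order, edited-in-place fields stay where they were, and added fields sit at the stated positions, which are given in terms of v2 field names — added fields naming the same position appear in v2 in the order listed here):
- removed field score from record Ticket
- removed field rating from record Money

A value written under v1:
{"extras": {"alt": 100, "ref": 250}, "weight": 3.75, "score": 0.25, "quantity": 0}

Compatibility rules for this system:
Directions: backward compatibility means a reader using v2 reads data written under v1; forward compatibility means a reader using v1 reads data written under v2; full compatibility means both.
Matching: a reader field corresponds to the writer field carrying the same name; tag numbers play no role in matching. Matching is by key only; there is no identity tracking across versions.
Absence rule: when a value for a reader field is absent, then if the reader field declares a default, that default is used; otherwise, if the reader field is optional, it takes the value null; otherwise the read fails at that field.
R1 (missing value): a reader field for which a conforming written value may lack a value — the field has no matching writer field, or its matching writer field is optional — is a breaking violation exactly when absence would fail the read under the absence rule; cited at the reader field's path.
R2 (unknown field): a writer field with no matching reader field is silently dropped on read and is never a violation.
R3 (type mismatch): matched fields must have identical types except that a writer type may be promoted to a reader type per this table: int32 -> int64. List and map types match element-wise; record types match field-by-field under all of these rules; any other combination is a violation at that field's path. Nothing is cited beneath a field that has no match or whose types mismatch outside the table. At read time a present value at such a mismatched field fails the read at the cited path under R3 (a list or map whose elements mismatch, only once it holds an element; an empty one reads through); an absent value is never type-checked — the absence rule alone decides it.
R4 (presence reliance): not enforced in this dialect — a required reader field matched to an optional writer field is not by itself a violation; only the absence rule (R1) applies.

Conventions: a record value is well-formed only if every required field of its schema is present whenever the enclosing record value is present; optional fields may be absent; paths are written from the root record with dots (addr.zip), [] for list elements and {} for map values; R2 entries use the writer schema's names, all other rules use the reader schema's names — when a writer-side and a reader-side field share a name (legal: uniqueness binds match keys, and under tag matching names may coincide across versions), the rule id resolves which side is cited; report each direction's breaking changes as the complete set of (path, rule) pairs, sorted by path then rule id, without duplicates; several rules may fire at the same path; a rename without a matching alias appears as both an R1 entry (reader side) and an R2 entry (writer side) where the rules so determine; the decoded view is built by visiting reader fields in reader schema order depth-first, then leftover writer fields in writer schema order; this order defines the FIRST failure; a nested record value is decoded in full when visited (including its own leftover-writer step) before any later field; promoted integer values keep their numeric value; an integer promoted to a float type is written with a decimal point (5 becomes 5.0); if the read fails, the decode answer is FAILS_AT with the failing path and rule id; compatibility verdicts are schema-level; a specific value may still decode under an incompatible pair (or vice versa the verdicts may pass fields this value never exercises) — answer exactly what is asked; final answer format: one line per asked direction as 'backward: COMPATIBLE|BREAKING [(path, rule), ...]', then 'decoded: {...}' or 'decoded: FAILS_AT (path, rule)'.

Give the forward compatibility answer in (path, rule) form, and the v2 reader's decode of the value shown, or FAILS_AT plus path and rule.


forward: BREAKING [(contact.rating, R1), (score, R1)]; decoded: {"extras": {"alt": 100, "ref": 250}, "contact": null, "weight": 3.75, "signature": null, "quantity": 0}

arrows below run writer -> reader for Ticket
forward for Ticket (reader v1, writer v2):
  map<string, int32> -> map<string, int32>, writer required: extras aligns to extras
  Money -> Money, writer optional: contact aligns to contact
  float64 -> float64, writer required: weight aligns to weight
  bytes -> bytes, writer optional: signature aligns to signature
  score: no writer match
  int32 -> int32, writer required: quantity aligns to quantity
  string -> string, writer required: contact.nickname aligns to contact.nickname
  int64 -> int64, writer required: contact.retries aligns to contact.retries
  float64 -> float64, writer optional: contact.height aligns to contact.height
  contact.rating: no writer match
  rule R1 violated at contact.rating
  rule R1 violated at score
  => forward verdict for Ticket: BREAKING, 2 violation(s)
migrating the Ticket value to v2:
  extras := {"alt": 100, "ref": 250}
  contact := null (not supplied -> null)
  weight := 3.75
  signature := null (not supplied -> null)
  quantity := 0
  writer score: unmatched, discarded
  => decoded: {"extras": {"alt": 100, "ref": 250}, "contact": null, "weight": 3.75, "signature": null, "quantity": 0}


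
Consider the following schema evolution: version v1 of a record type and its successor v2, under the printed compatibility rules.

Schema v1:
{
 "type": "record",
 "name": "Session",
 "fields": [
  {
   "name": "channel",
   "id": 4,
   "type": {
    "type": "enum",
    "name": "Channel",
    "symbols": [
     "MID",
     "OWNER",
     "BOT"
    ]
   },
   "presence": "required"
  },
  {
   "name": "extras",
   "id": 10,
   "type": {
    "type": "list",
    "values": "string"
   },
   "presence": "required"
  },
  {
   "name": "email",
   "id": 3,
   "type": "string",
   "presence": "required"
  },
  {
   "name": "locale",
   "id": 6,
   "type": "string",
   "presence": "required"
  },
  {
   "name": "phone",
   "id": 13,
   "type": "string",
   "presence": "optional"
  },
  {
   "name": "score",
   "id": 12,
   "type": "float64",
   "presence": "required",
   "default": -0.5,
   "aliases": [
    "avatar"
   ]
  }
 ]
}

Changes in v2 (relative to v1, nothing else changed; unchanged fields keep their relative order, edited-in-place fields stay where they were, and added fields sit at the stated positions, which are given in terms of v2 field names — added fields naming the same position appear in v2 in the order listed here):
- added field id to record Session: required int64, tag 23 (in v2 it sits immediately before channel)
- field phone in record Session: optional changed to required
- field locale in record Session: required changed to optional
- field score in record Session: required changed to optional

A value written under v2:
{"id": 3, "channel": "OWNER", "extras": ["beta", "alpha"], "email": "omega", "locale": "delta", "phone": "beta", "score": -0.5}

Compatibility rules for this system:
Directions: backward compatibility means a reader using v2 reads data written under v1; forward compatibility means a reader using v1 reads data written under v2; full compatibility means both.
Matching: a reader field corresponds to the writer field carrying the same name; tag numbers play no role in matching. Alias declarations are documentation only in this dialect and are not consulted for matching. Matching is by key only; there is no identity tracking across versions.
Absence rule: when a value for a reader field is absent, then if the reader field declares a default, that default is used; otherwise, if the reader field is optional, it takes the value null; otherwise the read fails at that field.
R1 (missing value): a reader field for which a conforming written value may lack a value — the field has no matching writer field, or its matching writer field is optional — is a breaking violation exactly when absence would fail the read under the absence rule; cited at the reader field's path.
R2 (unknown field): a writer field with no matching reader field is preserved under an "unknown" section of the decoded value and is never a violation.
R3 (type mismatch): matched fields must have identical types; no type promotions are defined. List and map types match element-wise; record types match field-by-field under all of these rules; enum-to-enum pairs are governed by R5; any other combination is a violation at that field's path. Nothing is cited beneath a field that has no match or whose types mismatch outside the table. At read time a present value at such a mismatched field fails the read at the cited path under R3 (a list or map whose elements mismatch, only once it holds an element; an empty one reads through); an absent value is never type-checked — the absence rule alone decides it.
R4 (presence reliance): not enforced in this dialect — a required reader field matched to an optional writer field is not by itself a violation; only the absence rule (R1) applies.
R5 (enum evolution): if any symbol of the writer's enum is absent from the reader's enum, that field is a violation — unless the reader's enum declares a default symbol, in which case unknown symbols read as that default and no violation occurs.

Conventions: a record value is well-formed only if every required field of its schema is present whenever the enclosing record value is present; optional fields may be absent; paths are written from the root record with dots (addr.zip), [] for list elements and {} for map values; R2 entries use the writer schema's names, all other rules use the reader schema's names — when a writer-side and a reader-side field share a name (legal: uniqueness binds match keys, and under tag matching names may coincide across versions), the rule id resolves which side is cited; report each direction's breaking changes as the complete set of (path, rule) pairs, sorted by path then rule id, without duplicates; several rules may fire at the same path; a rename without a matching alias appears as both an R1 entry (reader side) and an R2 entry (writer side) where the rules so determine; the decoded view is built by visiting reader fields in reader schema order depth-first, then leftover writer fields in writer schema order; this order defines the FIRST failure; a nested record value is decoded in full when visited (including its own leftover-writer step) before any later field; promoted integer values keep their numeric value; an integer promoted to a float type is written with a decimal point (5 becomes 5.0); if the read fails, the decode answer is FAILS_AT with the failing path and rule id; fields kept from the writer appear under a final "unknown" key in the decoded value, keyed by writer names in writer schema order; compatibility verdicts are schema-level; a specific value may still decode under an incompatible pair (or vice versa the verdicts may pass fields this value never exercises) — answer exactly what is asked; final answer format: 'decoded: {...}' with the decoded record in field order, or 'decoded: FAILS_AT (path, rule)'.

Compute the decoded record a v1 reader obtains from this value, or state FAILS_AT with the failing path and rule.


each type pair in Session: writer, then reader
migrating the Session value to v1:
  channel := "OWNER"
  extras := ["beta", "alpha"]
  email := "omega"
  locale := "delta"
  phone := "beta"
  score := -0.5
  writer id: kept under "unknown"
  => decoded: {"channel": "OWNER", "extras": ["beta", "alpha"], "email": "omega", "locale": "delta", "phone": "beta", "score": -0.5, "unknown": {"id": 3}}
ruling out the remaining Session differences:
  field phone in record Session: optional changed to required -> schema-level compatibility only; this Session value's decode is unchanged
  field locale in record Session: required changed to optional -> schema-level compatibility only; this Session value's decode is unchanged
  field score in record Session: required changed to optional -> inert under this dialect — no rule fires on Session and the result does not move

decoded: {"channel": "OWNER", "extras": ["beta", "alpha"], "email": "omega", "locale": "delta", "phone": "beta", "score": -0.5, "unknown": {"id": 3}}


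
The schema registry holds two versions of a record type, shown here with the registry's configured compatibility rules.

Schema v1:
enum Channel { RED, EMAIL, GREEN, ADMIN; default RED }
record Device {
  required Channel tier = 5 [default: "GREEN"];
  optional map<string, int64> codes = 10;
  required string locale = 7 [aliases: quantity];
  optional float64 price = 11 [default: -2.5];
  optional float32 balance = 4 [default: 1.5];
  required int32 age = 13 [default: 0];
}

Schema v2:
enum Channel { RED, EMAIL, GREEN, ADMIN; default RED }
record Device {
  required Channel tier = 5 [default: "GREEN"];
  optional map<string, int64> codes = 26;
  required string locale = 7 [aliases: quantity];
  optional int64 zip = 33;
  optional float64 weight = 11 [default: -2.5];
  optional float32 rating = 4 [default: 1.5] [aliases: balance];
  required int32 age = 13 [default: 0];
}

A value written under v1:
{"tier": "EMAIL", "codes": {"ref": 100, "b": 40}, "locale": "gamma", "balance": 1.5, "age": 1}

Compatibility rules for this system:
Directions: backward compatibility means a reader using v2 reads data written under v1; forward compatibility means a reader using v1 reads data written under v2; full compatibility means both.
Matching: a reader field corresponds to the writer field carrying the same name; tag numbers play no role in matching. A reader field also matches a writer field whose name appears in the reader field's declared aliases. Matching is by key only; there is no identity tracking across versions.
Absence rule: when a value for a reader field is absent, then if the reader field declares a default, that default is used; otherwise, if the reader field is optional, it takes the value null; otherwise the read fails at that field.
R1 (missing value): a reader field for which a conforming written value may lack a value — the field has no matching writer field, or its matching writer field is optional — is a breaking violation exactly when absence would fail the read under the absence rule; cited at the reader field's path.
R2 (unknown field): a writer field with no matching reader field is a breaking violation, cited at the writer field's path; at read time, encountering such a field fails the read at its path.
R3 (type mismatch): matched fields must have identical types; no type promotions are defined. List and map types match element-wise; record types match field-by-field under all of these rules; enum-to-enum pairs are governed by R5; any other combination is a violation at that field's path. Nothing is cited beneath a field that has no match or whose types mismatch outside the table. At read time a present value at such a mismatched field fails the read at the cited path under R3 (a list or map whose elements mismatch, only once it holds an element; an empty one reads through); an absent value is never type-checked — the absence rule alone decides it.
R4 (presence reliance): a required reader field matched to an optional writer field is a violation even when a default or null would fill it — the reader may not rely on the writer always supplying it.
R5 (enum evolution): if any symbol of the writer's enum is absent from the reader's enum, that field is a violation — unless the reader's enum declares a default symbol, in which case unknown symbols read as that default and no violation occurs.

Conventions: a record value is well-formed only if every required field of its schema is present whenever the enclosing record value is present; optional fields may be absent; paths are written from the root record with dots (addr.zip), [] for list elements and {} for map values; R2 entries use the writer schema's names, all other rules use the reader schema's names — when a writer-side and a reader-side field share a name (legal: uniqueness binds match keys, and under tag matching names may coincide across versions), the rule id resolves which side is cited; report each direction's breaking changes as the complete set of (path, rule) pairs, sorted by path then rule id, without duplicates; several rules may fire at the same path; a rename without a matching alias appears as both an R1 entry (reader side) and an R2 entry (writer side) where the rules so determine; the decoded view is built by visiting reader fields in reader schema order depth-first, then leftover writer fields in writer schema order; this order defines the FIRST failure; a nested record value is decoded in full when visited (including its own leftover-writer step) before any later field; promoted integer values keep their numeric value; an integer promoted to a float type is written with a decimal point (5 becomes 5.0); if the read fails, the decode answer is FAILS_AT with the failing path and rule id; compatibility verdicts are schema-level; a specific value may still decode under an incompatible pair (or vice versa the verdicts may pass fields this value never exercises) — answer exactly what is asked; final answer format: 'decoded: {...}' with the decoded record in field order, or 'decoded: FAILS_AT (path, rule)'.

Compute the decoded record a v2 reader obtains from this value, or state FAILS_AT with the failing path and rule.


the writer's type comes first in each Device pair
decode (reader v2):
  tier := "EMAIL"
  codes := {"ref": 100, "b": 40}
  locale := "gamma"
  zip := null (not supplied -> null)
  weight := -2.5 (no value, default fills)
  rating := 1.5 (from writer balance)
  age := 1
  => decoded: {"tier": "EMAIL", "codes": {"ref": 100, "b": 40}, "locale": "gamma", "zip": null, "weight": -2.5, "rating": 1.5, "age": 1}
the other Device changes do not affect what is asked:
  field codes in record Device: tag 10 changed to 26 -> fires no rule on Device under this dialect and leaves the result unchanged

decoded: {"tier": "EMAIL", "codes": {"ref": 100, "b": 40}, "locale": "gamma", "zip": null, "weight": -2.5, "rating": 1.5, "age": 1}


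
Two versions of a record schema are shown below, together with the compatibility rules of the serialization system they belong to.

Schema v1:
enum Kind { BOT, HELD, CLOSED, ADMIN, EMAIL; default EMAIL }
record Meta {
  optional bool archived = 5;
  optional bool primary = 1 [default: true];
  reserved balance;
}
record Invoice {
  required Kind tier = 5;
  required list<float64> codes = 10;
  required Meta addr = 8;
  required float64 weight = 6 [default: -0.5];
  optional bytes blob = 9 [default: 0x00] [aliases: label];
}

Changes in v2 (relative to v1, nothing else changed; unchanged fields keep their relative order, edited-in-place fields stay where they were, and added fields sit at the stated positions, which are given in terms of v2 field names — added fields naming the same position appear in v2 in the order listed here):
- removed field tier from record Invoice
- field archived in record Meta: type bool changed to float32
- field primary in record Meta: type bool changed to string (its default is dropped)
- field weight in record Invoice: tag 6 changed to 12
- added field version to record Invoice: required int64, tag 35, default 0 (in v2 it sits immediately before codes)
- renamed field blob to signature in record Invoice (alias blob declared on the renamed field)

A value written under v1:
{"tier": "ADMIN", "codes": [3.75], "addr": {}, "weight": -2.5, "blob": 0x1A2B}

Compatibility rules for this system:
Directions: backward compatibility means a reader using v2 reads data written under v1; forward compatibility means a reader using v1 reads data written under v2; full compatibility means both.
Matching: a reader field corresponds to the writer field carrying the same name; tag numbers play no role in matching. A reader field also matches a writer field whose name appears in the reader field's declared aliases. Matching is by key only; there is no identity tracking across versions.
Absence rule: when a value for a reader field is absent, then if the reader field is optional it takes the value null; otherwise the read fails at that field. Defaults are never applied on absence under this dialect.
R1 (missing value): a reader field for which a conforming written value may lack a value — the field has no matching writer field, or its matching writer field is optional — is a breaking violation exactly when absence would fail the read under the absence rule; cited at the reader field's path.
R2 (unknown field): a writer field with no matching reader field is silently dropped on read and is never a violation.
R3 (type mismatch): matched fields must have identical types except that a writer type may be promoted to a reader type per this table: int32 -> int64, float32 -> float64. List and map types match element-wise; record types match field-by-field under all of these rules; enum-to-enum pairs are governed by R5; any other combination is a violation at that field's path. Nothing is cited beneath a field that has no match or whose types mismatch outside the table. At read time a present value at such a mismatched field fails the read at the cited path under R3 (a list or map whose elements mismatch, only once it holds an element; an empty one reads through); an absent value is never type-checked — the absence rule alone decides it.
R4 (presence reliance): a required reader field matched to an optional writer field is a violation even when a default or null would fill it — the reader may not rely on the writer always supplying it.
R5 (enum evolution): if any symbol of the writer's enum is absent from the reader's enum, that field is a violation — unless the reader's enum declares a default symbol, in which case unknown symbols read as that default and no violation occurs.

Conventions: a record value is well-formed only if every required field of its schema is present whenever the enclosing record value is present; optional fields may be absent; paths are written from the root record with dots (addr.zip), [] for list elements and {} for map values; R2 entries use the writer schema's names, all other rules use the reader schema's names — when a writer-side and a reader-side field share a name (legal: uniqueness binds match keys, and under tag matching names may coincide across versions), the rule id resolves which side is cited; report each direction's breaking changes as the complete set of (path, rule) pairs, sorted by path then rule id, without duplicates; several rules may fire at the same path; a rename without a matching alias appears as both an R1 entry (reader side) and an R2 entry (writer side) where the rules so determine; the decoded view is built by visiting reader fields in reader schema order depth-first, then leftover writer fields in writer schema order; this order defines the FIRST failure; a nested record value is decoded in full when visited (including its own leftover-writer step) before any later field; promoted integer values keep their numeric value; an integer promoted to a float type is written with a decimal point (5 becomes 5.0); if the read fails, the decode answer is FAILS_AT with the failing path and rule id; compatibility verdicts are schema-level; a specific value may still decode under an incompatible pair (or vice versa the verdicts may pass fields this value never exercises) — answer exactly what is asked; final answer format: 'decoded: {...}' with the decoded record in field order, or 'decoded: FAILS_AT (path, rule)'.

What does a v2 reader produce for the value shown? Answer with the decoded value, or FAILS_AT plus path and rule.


the writer's type comes first in each Invoice pair
decoding the Invoice value with the v2 reader:
  read fails at version under R1 (no fill)
  => FAILS_AT (version, R1)
remaining Invoice differences; none change what is asked:
  removed field tier from record Invoice -> shifts the Invoice verdicts, not this decode
  field archived in record Meta: type bool changed to float32 -> shifts the Invoice verdicts, not this decode
  field primary in record Meta: type bool changed to string (its default is dropped) -> shifts the Invoice verdicts, not this decode
  field weight in record Invoice: tag 6 changed to 12 -> inert under this dialect — no rule fires on Invoice and the result does not move
  renamed field blob to signature in record Invoice (alias blob declared on the renamed field) -> inert under this dialect — no rule fires on Invoice and the result does not move

decoded: FAILS_AT (version, R1)
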